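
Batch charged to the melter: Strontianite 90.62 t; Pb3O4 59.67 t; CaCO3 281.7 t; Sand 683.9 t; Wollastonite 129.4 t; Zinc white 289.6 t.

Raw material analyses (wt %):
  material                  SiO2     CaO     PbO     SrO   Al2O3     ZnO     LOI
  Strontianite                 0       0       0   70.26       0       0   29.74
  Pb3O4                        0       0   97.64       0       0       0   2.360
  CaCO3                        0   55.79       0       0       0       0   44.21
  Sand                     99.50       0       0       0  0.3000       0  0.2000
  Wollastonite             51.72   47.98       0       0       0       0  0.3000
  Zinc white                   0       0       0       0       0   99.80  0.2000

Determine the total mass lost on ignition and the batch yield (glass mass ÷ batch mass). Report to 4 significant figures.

Intermediates are displayed rounded off to 4 significant digits at each printed step. The working math keeps full float precision in every operation. Each reported result takes a single rounding; all derived quantities (net glass mass, the six compositions, the totals, the yield, ignition loss) are re-derived at full precision starting from the weights on 1380 t of glass, exactly as printed in the question or the answer.
Each material's LOI contribution:
  Strontianite: 90.62 × 0.2974 = 26.95 t
  Pb3O4: 59.67 × 0.02360 = 1.408 t
  CaCO3: 281.7 × 0.4421 = 124.5 t
  Sand: 683.9 × 0.002000 = 1.368 t
  Wollastonite: 129.4 × 0.003000 = 0.3882 t
  Zinc white: 289.6 × 0.002000 = 0.5792 t
Total LOI = 155.2 t
Glass = batch − LOI = 1535 − 155.2 = 1380 t

LOI loss = 155.2 t; glass = 1380 t; yield = 89.89%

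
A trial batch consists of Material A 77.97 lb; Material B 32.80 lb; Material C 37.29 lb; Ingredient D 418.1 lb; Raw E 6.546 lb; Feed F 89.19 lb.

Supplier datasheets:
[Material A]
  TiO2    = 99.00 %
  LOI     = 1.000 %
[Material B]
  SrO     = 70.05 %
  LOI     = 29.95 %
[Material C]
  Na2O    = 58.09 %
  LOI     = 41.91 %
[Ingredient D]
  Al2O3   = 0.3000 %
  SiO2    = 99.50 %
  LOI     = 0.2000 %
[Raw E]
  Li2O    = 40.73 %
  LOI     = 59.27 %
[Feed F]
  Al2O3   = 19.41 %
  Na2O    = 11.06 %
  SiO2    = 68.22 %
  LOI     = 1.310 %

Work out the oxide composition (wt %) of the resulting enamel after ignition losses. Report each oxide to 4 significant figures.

Glass mass = 629.8 lb (batch 661.9 − LOI 32.12).
Composition: Al2O3 2.948%, TiO2 12.26%, Li2O 0.4234%, Na2O 5.006%, SrO 3.648%, SiO2 75.72%

Full float precision is held in all steps. The intermediate values are displayed, rounded to 4 significant figures, alongside each step — each reported number takes exactly one rounding — all derived quantities (glass mass, LOI, six oxide percentages, the yield, totals) are re-derived at full float precision using the weight values per 629.8 lb of glass, as written in problem or answer.
What the batch supplies per oxide:
  Al2O3: 418.1·0.003000 + 89.19·0.1941 = 18.57 lb
  TiO2: 77.97·0.9900 = 77.19 lb
  Li2O: 6.546·0.4073 = 2.666 lb
  Na2O: 37.29·0.5809 + 89.19·0.1106 = 31.53 lb
  SrO: 32.80·0.7005 = 22.98 lb
  SiO2: 418.1·0.9950 + 89.19·0.6822 = 476.9 lb
LOI: 77.97·0.01000 + 32.80·0.2995 + 37.29·0.4191 + 418.1·0.002000 + 6.546·0.5927 + 89.19·0.01310 = 32.12 lb
Glass mass = batch − LOI = 661.9 − 32.12 = 629.8 lb (consistent with Σ oxide mass)
percent by weight: oxide/glass ×100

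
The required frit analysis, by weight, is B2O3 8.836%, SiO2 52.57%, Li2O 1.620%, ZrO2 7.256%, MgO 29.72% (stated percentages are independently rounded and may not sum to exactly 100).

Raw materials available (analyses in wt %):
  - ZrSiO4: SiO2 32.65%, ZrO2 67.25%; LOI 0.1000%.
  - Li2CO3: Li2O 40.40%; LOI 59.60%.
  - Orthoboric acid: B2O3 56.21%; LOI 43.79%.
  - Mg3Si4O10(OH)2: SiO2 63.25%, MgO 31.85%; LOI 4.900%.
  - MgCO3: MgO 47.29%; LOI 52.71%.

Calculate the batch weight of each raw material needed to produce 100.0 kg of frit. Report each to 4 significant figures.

Mid-chain values are shown rounded to four significant figures as written. Every computation maintains full precision end to end — a single rounding finalizes every reported number — the derived quantities, including the five compositions, yield, net glass mass, the totals, ignition loss, are computed from the weighed amounts on 100.0 kg of glass at full float precision, as written in the problem or the answer.
Target oxide masses per 100.0 kg frit:
  B2O3: 8.836% × 100.0 = 8.836 kg
  SiO2: 52.57% × 100.0 = 52.57 kg
  Li2O: 1.620% × 100.0 = 1.620 kg
  ZrO2: 7.256% × 100.0 = 7.256 kg
  MgO: 29.72% × 100.0 = 29.72 kg
Sums-versus-targets review applying the batch weights above, against the basis in use (delivered sums recover each target within answer rounding):
  B2O3: 15.72·0.5621 = 8.836 kg (target 8.836 kg)
  SiO2: 10.79·0.3265 + 77.54·0.6325 = 52.57 kg (target 52.57 kg)
  Li2O: 4.010·0.4040 = 1.620 kg (target 1.620 kg)
  ZrO2: 10.79·0.6725 = 7.256 kg (target 7.256 kg)
  MgO: 77.54·0.3185 + 10.62·0.4729 = 29.72 kg (target 29.72 kg)
Auditing the glass mass value: whole batch net of LOI = 100.0 kg (per-oxide target masses sum to 100.0 kg; stated basis 100.0 kg — a pure rounding effect).
Whole-batch sum: Σ batch = 118.7 kg; Σ batch·LOI gives LOI loss = 18.68 kg; yield, glass over the total, = 84.26%.

Batch per 100.0 kg frit:
  ZrSiO4: 10.79 kg
  Li2CO3: 4.010 kg
  Orthoboric acid: 15.72 kg
  Mg3Si4O10(OH)2: 77.54 kg
  MgCO3: 10.62 kg
Total batch = 118.7 kg; LOI loss = 18.68 kg; yield = 84.26%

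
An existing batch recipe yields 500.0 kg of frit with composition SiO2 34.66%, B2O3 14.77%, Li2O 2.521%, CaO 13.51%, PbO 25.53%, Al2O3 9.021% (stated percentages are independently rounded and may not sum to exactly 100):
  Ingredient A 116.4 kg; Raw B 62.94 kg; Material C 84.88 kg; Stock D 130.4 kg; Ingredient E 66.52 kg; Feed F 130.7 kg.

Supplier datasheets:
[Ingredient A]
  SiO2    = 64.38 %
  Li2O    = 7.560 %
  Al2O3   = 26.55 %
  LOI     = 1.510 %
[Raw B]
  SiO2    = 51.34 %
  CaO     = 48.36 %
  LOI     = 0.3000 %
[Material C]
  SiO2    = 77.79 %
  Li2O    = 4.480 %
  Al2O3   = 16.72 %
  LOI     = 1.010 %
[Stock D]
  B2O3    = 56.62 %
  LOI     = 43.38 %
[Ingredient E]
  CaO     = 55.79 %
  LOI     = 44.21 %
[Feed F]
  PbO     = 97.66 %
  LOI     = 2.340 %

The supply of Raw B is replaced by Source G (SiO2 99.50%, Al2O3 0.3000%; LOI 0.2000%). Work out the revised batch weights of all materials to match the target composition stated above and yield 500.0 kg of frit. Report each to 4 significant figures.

Revised batch per 500.0 kg frit:
  Ingredient A: 123.1 kg
  Source G: 36.95 kg
  Material C: 73.64 kg
  Stock D: 130.4 kg
  Ingredient E: 121.1 kg
  Feed F: 130.7 kg
Total batch = 615.9 kg; LOI loss = 115.8 kg

Every computation maintains full float precision through every step; in-progress results appear rounded to four significant digits in the printout; each reported result takes exactly one rounding; derived quantities (the yield, six oxide percentages, LOI, totals, net glass mass) are rebuilt using the weight values at 500.0 kg of glass in full float precision, as quoted within either problem or answer.
The oxide mass targets at 500.0 kg frit:
  SiO2: 34.66% × 500.0 = 173.3 kg
  B2O3: 14.77% × 500.0 = 73.85 kg
  Li2O: 2.521% × 500.0 = 12.60 kg
  CaO: 13.51% × 500.0 = 67.55 kg
  PbO: 25.53% × 500.0 = 127.6 kg
  Al2O3: 9.021% × 500.0 = 45.10 kg
Balance tally, oxide-wise, applying the batch weights above, for the quoted basis mass (delivered sums recover each target modulo rounding of the values):
  SiO2: 123.1·0.6438 + 36.95·0.9950 + 73.64·0.7779 = 173.3 kg (target 173.3 kg)
  B2O3: 130.4·0.5662 = 73.83 kg (target 73.85 kg)
  Li2O: 123.1·0.07560 + 73.64·0.04480 = 12.61 kg (target 12.60 kg)
  CaO: 121.1·0.5579 = 67.56 kg (target 67.55 kg)
  PbO: 130.7·0.9766 = 127.6 kg (target 127.6 kg)
  Al2O3: 123.1·0.2655 + 36.95·0.003000 + 73.64·0.1672 = 45.11 kg (target 45.10 kg)
Glass-mass closure: Σ batch − LOI loss = 500.0 kg (oxide target masses add up to 500.1 kg; stated basis 500.0 kg — differing by rounding only).
Total batch = Σ batch = 615.9 kg; loss to ignition Σ batch·LOI = 115.8 kg; as yield: glass ÷ batch → 81.19%.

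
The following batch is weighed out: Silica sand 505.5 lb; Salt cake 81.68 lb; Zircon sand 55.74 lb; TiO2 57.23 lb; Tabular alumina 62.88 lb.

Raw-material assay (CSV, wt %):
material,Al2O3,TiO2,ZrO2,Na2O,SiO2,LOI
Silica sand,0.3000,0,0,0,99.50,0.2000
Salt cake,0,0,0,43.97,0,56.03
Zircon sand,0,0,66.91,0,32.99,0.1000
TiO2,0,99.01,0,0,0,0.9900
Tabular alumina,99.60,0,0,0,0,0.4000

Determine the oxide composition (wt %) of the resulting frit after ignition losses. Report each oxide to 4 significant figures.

Glass mass = 715.4 lb (batch 763.0 − LOI 47.65).
Composition: Al2O3 8.967%, TiO2 7.921%, ZrO2 5.213%, Na2O 5.020%, SiO2 72.88%

All arithmetic carries full precision in all steps. The intermediate values are printed (rounded to four significant digits) between the steps. Each reported result is rounded a single time; the derived quantities are re-derived from the weighed amounts at 715.4 lb of glass in full float precision (totals, net glass mass, five oxide percentages, yield, ignition loss) exactly as printed in question or answer.
Mass of each oxide from the mix:
  Al2O3: 505.5·0.003000 + 62.88·0.9960 = 64.14 lb
  TiO2: 57.23·0.9901 = 56.66 lb
  ZrO2: 55.74·0.6691 = 37.30 lb
  Na2O: 81.68·0.4397 = 35.91 lb
  SiO2: 505.5·0.9950 + 55.74·0.3299 = 521.4 lb
LOI: 505.5·0.002000 + 81.68·0.5603 + 55.74·0.001000 + 57.23·0.009900 + 62.88·0.004000 = 47.65 lb
Resulting glass, batch − LOI: 763.0 − 47.65 = 715.4 lb (= the summed oxide contributions)
wt % = 100 × oxide mass / glass mass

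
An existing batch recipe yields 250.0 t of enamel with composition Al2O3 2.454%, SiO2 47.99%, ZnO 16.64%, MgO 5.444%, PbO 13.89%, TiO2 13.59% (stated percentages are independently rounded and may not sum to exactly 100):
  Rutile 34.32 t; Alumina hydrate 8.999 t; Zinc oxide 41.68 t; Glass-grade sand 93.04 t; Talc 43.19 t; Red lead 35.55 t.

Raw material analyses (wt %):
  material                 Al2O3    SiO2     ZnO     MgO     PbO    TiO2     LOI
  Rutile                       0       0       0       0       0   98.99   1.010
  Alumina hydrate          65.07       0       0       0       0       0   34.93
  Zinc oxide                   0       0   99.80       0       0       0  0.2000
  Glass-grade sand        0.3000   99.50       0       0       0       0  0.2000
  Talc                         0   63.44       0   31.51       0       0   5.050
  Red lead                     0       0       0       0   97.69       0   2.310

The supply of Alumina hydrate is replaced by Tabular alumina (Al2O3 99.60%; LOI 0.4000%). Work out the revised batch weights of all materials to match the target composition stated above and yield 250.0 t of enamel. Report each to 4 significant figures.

Revised batch per 250.0 t enamel:
  Rutile: 34.32 t
  Tabular alumina: 5.879 t
  Zinc oxide: 41.68 t
  Glass-grade sand: 93.04 t
  Talc: 43.19 t
  Red lead: 35.55 t
Total batch = 253.7 t; LOI loss = 3.642 t

The intermediate values are printed, rounded to 4 significant digits, across the worked steps — all internal work runs at full precision in every operation — a single rounding produces every reported figure. Derived quantities (yield, six oxide percentages, LOI, glass mass, the totals) are recomputed using the weight values for 250.0 t of glass at exact precision, exactly as shown in the problem or the answer.
Oxide-by-oxide targets in 250.0 t enamel:
  Al2O3: 2.454% × 250.0 = 6.135 t
  SiO2: 47.99% × 250.0 = 120.0 t
  ZnO: 16.64% × 250.0 = 41.60 t
  MgO: 5.444% × 250.0 = 13.61 t
  PbO: 13.89% × 250.0 = 34.72 t
  TiO2: 13.59% × 250.0 = 33.98 t
Oxide-by-oxide audit applying the batch weights above, per the basis as stated (sum by sum, the targets are met once rounding is allowed for):
  Al2O3: 5.879·0.9960 + 93.04·0.003000 = 6.135 t (target 6.135 t)
  SiO2: 93.04·0.9950 + 43.19·0.6344 = 120.0 t (target 120.0 t)
  ZnO: 41.68·0.9980 = 41.60 t (target 41.60 t)
  MgO: 43.19·0.3151 = 13.61 t (target 13.61 t)
  PbO: 35.55·0.9769 = 34.73 t (target 34.72 t)
  TiO2: 34.32·0.9899 = 33.97 t (target 33.98 t)
Glass-mass sanity pass: total charge less LOI = 250.0 t (targets for the oxides total 250.0 t; stated basis 250.0 t — any gap is answer rounding).
Batch total: Σ batch = 253.7 t; LOI removed, Σ of batch·LOI: 3.642 t; yield = glass ÷ total batch = 98.56%.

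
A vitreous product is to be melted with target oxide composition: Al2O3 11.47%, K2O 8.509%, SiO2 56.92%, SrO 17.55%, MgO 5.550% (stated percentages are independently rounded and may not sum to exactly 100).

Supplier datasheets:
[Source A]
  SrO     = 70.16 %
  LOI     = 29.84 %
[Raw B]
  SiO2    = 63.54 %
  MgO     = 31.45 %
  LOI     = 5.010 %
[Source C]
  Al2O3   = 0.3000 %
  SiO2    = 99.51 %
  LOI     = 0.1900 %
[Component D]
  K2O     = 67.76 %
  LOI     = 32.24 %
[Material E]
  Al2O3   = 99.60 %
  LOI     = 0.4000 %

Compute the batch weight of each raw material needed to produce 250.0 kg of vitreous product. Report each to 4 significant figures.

Batch per 250.0 kg vitreous product:
  Source A: 62.54 kg
  Raw B: 44.12 kg
  Source C: 114.8 kg
  Component D: 31.39 kg
  Material E: 28.44 kg
Total batch = 281.3 kg; LOI loss = 31.32 kg; yield = 88.86%

In-progress results are rounded to four significant figures when displayed. All arithmetic maintains full precision from first step to last — every reported value undergoes a single rounding — derived quantities, which include the totals, net glass mass, LOI, yield, the five compositions, are recomputed at full float precision, as written in the question or the answer, using the weight values at 250.0 kg of glass.
Target oxide masses per 250.0 kg vitreous product:
  Al2O3: 11.47% × 250.0 = 28.68 kg
  K2O: 8.509% × 250.0 = 21.27 kg
  SiO2: 56.92% × 250.0 = 142.3 kg
  SrO: 17.55% × 250.0 = 43.88 kg
  MgO: 5.550% × 250.0 = 13.88 kg
Checking each oxide sum using the reported weights, versus the basis set out (every target is met by its sum exact up to rounding of places):
  Al2O3: 114.8·0.003000 + 28.44·0.9960 = 28.67 kg (target 28.68 kg)
  K2O: 31.39·0.6776 = 21.27 kg (target 21.27 kg)
  SiO2: 44.12·0.6354 + 114.8·0.9951 = 142.3 kg (target 142.3 kg)
  SrO: 62.54·0.7016 = 43.88 kg (target 43.88 kg)
  MgO: 44.12·0.3145 = 13.88 kg (target 13.88 kg)
Glass-mass bookkeeping: whole batch net of LOI = 250.0 kg (oxide target masses add up to 250.0 kg; stated basis 250.0 kg — gaps are rounding artifacts).
Whole-batch sum: Σ batch = 281.3 kg; the LOI term Σ batch·LOI equals 31.32 kg; glass ÷ batch gives a yield of 88.86%.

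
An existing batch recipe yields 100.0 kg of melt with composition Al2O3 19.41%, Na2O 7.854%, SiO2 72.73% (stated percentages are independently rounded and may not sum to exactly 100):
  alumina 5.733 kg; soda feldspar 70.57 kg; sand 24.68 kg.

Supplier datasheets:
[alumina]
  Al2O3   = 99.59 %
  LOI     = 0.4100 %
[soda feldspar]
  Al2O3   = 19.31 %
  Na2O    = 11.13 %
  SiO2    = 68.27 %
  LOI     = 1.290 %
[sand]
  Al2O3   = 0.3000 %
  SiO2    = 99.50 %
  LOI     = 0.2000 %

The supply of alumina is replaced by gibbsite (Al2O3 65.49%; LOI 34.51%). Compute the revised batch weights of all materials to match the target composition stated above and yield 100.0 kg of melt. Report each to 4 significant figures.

Revised batch per 100.0 kg melt:
  gibbsite: 8.718 kg
  soda feldspar: 70.57 kg
  sand: 24.68 kg
Total batch = 104.0 kg; LOI loss = 3.968 kg

The working math maintains exact precision through every step — rounding to 4 significant figures applies to each intermediate as shown — every reported number includes exactly one rounding; derived quantities (ignition loss, net glass mass, the three compositions, the totals, the yield) are carried starting from the weights at 100.0 kg of glass in exact precision as set out in the problem or answer text.
Oxide mass targets, per 100.0 kg melt:
  Al2O3: 19.41% × 100.0 = 19.41 kg
  Na2O: 7.854% × 100.0 = 7.854 kg
  SiO2: 72.73% × 100.0 = 72.73 kg
Verifying the oxide balance given the weights on record, for the quoted basis mass (every target is met by its sum inside rounding margins):
  Al2O3: 8.718·0.6549 + 70.57·0.1931 + 24.68·0.003000 = 19.41 kg (target 19.41 kg)
  Na2O: 70.57·0.1113 = 7.854 kg (target 7.854 kg)
  SiO2: 70.57·0.6827 + 24.68·0.9950 = 72.73 kg (target 72.73 kg)
Mass balance on the glass: the batch minus its LOI: 100.0 kg (targets for the oxides total 99.99 kg; basis as stated: 100.0 kg — differing by rounding only).
Batch grand total — Σ batch = 104.0 kg; LOI removed, Σ of batch·LOI: 3.968 kg; yield = glass ÷ total batch = 96.18%.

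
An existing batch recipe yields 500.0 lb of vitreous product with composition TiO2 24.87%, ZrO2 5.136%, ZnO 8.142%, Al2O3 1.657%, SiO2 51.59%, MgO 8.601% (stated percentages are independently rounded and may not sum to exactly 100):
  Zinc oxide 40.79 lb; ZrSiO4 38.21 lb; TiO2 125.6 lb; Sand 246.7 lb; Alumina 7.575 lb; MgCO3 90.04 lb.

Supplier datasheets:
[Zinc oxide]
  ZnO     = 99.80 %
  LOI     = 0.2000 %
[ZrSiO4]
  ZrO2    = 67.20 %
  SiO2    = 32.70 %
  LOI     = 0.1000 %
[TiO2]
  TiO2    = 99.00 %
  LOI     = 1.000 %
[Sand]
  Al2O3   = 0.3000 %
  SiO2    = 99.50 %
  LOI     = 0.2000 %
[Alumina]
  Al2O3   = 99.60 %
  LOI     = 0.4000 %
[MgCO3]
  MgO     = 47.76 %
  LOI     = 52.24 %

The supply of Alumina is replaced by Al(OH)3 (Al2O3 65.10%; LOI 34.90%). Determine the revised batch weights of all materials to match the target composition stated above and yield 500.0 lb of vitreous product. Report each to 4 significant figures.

Revised batch per 500.0 lb vitreous product:
  Zinc oxide: 40.79 lb
  ZrSiO4: 38.21 lb
  TiO2: 125.6 lb
  Sand: 246.7 lb
  Al(OH)3: 11.59 lb
  MgCO3: 90.04 lb
Total batch = 552.9 lb; LOI loss = 52.95 lb

Each numeric step runs at full float precision at every stage — working values appear with 4-significant-digit rounding within the worked lines. Each reported number takes just one rounding; derived quantities are rebuilt from the weighed amounts on 500.0 lb of glass at exact precision (the yield, glass mass, totals, ignition loss, the six compositions) as set out in either problem or answer.
Target masses of each oxide per 500.0 lb vitreous product:
  TiO2: 24.87% × 500.0 = 124.4 lb
  ZrO2: 5.136% × 500.0 = 25.68 lb
  ZnO: 8.142% × 500.0 = 40.71 lb
  Al2O3: 1.657% × 500.0 = 8.285 lb
  SiO2: 51.59% × 500.0 = 258.0 lb
  MgO: 8.601% × 500.0 = 43.00 lb
Balance tally, oxide-wise, applying the batch weights above, against the basis in use (sums match the target masses once rounding is allowed for):
  TiO2: 125.6·0.9900 = 124.3 lb (target 124.4 lb)
  ZrO2: 38.21·0.6720 = 25.68 lb (target 25.68 lb)
  ZnO: 40.79·0.9980 = 40.71 lb (target 40.71 lb)
  Al2O3: 246.7·0.003000 + 11.59·0.6510 = 8.285 lb (target 8.285 lb)
  SiO2: 38.21·0.3270 + 246.7·0.9950 = 258.0 lb (target 258.0 lb)
  MgO: 90.04·0.4776 = 43.00 lb (target 43.00 lb)
Glass-mass sanity pass: whole batch net of LOI = 500.0 lb (oxide target masses add up to 500.0 lb; stated basis 500.0 lb — deltas are rounding alone).
Summing the batch: Σ batch = 552.9 lb; LOI removed, Σ of batch·LOI: 52.95 lb; glass ÷ batch gives a yield of 90.42%.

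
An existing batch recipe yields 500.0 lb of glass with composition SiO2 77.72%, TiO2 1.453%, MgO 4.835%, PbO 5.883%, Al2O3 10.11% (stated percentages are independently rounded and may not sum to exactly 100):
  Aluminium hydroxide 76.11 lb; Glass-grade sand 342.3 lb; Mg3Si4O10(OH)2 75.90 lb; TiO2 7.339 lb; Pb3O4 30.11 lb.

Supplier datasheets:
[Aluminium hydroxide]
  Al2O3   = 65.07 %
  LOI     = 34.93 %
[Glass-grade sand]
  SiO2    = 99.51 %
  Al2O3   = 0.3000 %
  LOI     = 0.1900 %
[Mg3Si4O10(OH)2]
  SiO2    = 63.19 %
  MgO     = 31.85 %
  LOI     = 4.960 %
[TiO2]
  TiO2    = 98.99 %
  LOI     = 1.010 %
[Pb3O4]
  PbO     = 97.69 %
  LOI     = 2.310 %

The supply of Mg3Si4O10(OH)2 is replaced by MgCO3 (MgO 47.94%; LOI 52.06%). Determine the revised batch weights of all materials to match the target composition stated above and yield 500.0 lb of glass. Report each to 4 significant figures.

Revised batch per 500.0 lb glass:
  Aluminium hydroxide: 75.89 lb
  Glass-grade sand: 390.5 lb
  MgCO3: 50.43 lb
  TiO2: 7.339 lb
  Pb3O4: 30.11 lb
Total batch = 554.3 lb; LOI loss = 54.27 lb

Every computation runs at exact precision in all steps. The intermediate values appear rounded to four significant figures when written out. A single rounding completes each reported result. Derived quantities (yield, ignition loss, glass mass, five oxide percentages, totals) are carried at full precision starting from the weights per 500.0 lb of glass, exactly as printed in the question or the answer.
Target oxide masses per 500.0 lb glass:
  SiO2: 77.72% × 500.0 = 388.6 lb
  TiO2: 1.453% × 500.0 = 7.265 lb
  MgO: 4.835% × 500.0 = 24.18 lb
  PbO: 5.883% × 500.0 = 29.42 lb
  Al2O3: 10.11% × 500.0 = 50.55 lb
Balance tally, oxide-wise, working from each reported weight, on the stated basis (every target is met by its sum given rounding of the digits):
  SiO2: 390.5·0.9951 = 388.6 lb (target 388.6 lb)
  TiO2: 7.339·0.9899 = 7.265 lb (target 7.265 lb)
  MgO: 50.43·0.4794 = 24.18 lb (target 24.18 lb)
  PbO: 30.11·0.9769 = 29.41 lb (target 29.42 lb)
  Al2O3: 75.89·0.6507 + 390.5·0.003000 = 50.55 lb (target 50.55 lb)
Glass-mass closure: the batch minus its LOI: 500.0 lb (summing oxide targets gives 500.0 lb; with the basis standing at 500.0 lb — any gap is answer rounding).
Adding the batch up: Σ batch = 554.3 lb; the LOI term Σ batch·LOI equals 54.27 lb; the yield ratio, glass ÷ batch: 90.21%.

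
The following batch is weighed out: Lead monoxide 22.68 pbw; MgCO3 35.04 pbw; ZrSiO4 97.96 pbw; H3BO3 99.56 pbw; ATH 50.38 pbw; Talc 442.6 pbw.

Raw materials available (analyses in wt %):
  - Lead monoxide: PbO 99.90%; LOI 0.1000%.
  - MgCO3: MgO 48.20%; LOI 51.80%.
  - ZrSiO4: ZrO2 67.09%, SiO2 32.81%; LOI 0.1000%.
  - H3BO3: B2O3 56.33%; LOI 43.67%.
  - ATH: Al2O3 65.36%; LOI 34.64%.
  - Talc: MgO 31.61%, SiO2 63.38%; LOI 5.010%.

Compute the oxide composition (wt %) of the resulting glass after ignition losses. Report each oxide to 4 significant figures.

Glass mass = 646.8 pbw (batch 748.2 − LOI 101.4).
Composition: MgO 24.24%, ZrO2 10.16%, PbO 3.503%, Al2O3 5.091%, B2O3 8.670%, SiO2 48.34%

All arithmetic carries full precision at all times; the intermediate values are printed (rounded to 4 significant figures) at each printed step. Every reported figure includes exactly one rounding. Derived quantities, which include LOI, the totals, glass mass, the yield, six oxide percentages, are carried in exact precision, as they appear in question or answer, from the weighed amounts on 646.8 pbw of glass.
Oxide masses out of the charge:
  MgO: 35.04·0.4820 + 442.6·0.3161 = 156.8 pbw
  ZrO2: 97.96·0.6709 = 65.72 pbw
  PbO: 22.68·0.9990 = 22.66 pbw
  Al2O3: 50.38·0.6536 = 32.93 pbw
  B2O3: 99.56·0.5633 = 56.08 pbw
  SiO2: 97.96·0.3281 + 442.6·0.6338 = 312.7 pbw
LOI: 22.68·0.001000 + 35.04·0.5180 + 97.96·0.001000 + 99.56·0.4367 + 50.38·0.3464 + 442.6·0.05010 = 101.4 pbw
Net of LOI, the glass mass = 748.2 − 101.4 = 646.8 pbw (= the summed oxide contributions)
percent by weight: oxide/glass ×100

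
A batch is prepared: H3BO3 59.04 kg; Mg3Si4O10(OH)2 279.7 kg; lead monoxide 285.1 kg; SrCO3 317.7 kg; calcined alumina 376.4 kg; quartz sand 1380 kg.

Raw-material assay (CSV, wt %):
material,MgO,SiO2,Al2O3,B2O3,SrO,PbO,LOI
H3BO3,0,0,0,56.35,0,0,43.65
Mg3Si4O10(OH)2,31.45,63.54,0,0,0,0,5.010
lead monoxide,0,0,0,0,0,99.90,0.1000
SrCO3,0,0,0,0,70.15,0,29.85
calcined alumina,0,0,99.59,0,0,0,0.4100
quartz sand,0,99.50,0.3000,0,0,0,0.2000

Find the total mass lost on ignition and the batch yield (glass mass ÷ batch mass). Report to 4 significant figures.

Rounding to 4 significant digits applies to each in-between result as printed. All internal work keeps full float precision from start to finish. Each reported number is rounded a single time — derived quantities (ignition loss, glass mass, totals, the yield, the six compositions) are rebuilt in full precision from the batch weights per 2559 kg of glass, as they appear in question or answer.
Material-by-material LOI:
  H3BO3: 59.04 × 0.4365 = 25.77 kg
  Mg3Si4O10(OH)2: 279.7 × 0.05010 = 14.01 kg
  lead monoxide: 285.1 × 0.001000 = 0.2851 kg
  SrCO3: 317.7 × 0.2985 = 94.83 kg
  calcined alumina: 376.4 × 0.004100 = 1.543 kg
  quartz sand: 1380 × 0.002000 = 2.760 kg
Total LOI = 139.2 kg
Glass = batch − LOI = 2698 − 139.2 = 2559 kg

LOI loss = 139.2 kg; glass = 2559 kg; yield = 94.84%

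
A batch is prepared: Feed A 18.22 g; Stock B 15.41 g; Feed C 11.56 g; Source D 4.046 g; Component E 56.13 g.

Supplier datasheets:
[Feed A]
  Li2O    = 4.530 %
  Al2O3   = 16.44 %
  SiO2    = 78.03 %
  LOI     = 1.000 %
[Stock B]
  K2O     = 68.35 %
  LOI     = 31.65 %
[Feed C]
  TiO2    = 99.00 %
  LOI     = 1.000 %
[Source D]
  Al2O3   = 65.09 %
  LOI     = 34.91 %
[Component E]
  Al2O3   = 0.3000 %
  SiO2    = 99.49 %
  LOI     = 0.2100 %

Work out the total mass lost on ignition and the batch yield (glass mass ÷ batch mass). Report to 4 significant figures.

LOI loss = 6.705 g; glass = 98.66 g; yield = 93.64%

The working math maintains exact precision at every stage; in-progress results appear rounded to four significant figures in the printout; each reported value is rounded exactly once; derived quantities (glass mass, totals, five oxide percentages, yield, LOI) are re-derived in full float precision from the weighed amounts at 98.66 g of glass precisely as stated by question or answer.
Each material's LOI contribution:
  Feed A: 18.22 × 0.01000 = 0.1822 g
  Stock B: 15.41 × 0.3165 = 4.877 g
  Feed C: 11.56 × 0.01000 = 0.1156 g
  Source D: 4.046 × 0.3491 = 1.412 g
  Component E: 56.13 × 0.002100 = 0.1179 g
Total LOI = 6.705 g
Glass = batch − LOI = 105.4 − 6.705 = 98.66 g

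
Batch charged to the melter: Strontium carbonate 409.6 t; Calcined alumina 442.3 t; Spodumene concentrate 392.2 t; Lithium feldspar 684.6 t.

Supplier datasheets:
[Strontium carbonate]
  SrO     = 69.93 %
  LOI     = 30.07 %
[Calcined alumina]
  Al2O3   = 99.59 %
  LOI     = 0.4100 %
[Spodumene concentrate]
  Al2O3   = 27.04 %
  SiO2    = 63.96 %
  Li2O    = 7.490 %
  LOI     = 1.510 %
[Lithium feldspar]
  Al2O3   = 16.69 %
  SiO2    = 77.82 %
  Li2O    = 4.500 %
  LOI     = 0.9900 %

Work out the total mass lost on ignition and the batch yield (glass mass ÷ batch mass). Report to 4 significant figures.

LOI loss = 137.7 t; glass = 1791 t; yield = 92.86%

The intermediate values appear rounded to four significant digits in the working; the whole derivation keeps full precision at each step. Every reported figure is rounded just once; the derived quantities, which include LOI, the yield, four oxide percentages, totals, net glass mass, are rebuilt in exact precision, as quoted within either problem or answer, from the batch weights at 1791 t of glass.
Ignition loss by material:
  Strontium carbonate: 409.6 × 0.3007 = 123.2 t
  Calcined alumina: 442.3 × 0.004100 = 1.813 t
  Spodumene concentrate: 392.2 × 0.01510 = 5.922 t
  Lithium feldspar: 684.6 × 0.009900 = 6.778 t
Total LOI = 137.7 t
Glass = batch − LOI = 1929 − 137.7 = 1791 t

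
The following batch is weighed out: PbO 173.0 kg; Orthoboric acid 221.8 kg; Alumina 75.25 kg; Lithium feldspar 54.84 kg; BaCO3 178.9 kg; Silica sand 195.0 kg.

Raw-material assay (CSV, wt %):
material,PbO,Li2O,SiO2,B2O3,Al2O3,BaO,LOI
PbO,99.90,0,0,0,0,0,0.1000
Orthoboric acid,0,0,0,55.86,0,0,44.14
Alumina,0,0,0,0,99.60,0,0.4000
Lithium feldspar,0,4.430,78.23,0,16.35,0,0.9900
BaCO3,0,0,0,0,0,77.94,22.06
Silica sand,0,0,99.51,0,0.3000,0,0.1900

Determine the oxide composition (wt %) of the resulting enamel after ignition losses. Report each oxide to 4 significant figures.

In-progress results are displayed rounded off to 4 significant figures between the steps; the working math carries full precision at each step — each reported value is rounded a single time — all derived quantities are rebuilt using the weight values at 760.0 kg of glass at exact precision (yield, ignition loss, the totals, the six compositions, net glass mass), precisely as stated by problem or answer.
Delivered oxide masses:
  PbO: 173.0·0.9990 = 172.8 kg
  Li2O: 54.84·0.04430 = 2.429 kg
  SiO2: 54.84·0.7823 + 195.0·0.9951 = 236.9 kg
  B2O3: 221.8·0.5586 = 123.9 kg
  Al2O3: 75.25·0.9960 + 54.84·0.1635 + 195.0·0.003000 = 84.50 kg
  BaO: 178.9·0.7794 = 139.4 kg
LOI: 173.0·0.001000 + 221.8·0.4414 + 75.25·0.004000 + 54.84·0.009900 + 178.9·0.2206 + 195.0·0.001900 = 138.8 kg
Glass = total batch minus LOI = 898.8 − 138.8 = 760.0 kg (= Σ oxide masses)
wt % = oxide mass / glass mass × 100

Glass mass = 760.0 kg (batch 898.8 − LOI 138.8).
Composition: PbO 22.74%, Li2O 0.3196%, SiO2 31.18%, B2O3 16.30%, Al2O3 11.12%, BaO 18.35%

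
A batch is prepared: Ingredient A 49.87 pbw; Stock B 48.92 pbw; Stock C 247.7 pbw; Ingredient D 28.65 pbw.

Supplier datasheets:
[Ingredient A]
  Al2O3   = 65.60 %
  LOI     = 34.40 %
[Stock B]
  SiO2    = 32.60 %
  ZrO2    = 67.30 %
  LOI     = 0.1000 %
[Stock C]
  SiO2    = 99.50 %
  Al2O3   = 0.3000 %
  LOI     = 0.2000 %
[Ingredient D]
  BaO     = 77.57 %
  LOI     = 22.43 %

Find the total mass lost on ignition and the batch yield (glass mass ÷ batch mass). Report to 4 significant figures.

The intermediate values appear rounded to four significant figures at each printed step; all internal work carries full precision through every step — each reported result is rounded exactly once; derived quantities are re-derived starting from the weights at 351.0 pbw of glass in full float precision (ignition loss, the four compositions, totals, glass mass, the yield), exactly as shown in the problem or answer text.
Per-material ignition loss:
  Ingredient A: 49.87 × 0.3440 = 17.16 pbw
  Stock B: 48.92 × 0.001000 = 0.04892 pbw
  Stock C: 247.7 × 0.002000 = 0.4954 pbw
  Ingredient D: 28.65 × 0.2243 = 6.426 pbw
Total LOI = 24.13 pbw
Glass = batch − LOI = 375.1 − 24.13 = 351.0 pbw

LOI loss = 24.13 pbw; glass = 351.0 pbw; yield = 93.57%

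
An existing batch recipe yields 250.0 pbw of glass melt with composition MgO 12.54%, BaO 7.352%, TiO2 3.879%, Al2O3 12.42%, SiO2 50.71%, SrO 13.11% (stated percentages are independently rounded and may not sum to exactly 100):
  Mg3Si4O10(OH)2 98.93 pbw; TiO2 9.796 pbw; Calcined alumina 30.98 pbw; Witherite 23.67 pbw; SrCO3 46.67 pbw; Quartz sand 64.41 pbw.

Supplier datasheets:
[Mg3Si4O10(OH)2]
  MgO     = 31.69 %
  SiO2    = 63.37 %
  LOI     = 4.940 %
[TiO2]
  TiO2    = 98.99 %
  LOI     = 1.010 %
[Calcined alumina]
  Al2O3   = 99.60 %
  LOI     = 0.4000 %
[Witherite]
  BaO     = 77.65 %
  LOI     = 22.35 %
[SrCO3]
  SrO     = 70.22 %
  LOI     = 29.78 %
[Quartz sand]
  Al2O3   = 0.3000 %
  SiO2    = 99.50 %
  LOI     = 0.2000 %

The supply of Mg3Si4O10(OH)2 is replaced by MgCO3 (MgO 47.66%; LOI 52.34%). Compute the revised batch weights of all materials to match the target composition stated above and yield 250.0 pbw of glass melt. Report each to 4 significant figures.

Revised batch per 250.0 pbw glass melt:
  MgCO3: 65.78 pbw
  TiO2: 9.796 pbw
  Calcined alumina: 30.79 pbw
  Witherite: 23.67 pbw
  SrCO3: 46.67 pbw
  Quartz sand: 127.4 pbw
Total batch = 304.1 pbw; LOI loss = 54.09 pbw

Mid-chain values are shown rounded to four significant digits in the working — all arithmetic carries full precision all the way through; every reported value takes just one rounding — derived quantities are re-derived from the batch weights on 250.0 pbw of glass at full precision (the yield, totals, ignition loss, the six compositions, glass mass), as set out in the question or the answer.
Oxide-by-oxide targets in 250.0 pbw glass melt:
  MgO: 12.54% × 250.0 = 31.35 pbw
  BaO: 7.352% × 250.0 = 18.38 pbw
  TiO2: 3.879% × 250.0 = 9.698 pbw
  Al2O3: 12.42% × 250.0 = 31.05 pbw
  SiO2: 50.71% × 250.0 = 126.8 pbw
  SrO: 13.11% × 250.0 = 32.78 pbw
Sums-versus-targets review applying the batch weights above, under the basis named above (target by target, the sums agree given rounding of the digits):
  MgO: 65.78·0.4766 = 31.35 pbw (target 31.35 pbw)
  BaO: 23.67·0.7765 = 18.38 pbw (target 18.38 pbw)
  TiO2: 9.796·0.9899 = 9.697 pbw (target 9.698 pbw)
  Al2O3: 30.79·0.9960 + 127.4·0.003000 = 31.05 pbw (target 31.05 pbw)
  SiO2: 127.4·0.9950 = 126.8 pbw (target 126.8 pbw)
  SrO: 46.67·0.7022 = 32.77 pbw (target 32.78 pbw)
Glass-mass bookkeeping: batch total minus LOI = 250.0 pbw (the targets, summed, come to 250.0 pbw; versus the stated basis of 250.0 pbw — gaps are rounding artifacts).
Adding the batch up: Σ batch = 304.1 pbw; loss to ignition Σ batch·LOI = 54.09 pbw; glass ÷ batch gives a yield of 82.21%.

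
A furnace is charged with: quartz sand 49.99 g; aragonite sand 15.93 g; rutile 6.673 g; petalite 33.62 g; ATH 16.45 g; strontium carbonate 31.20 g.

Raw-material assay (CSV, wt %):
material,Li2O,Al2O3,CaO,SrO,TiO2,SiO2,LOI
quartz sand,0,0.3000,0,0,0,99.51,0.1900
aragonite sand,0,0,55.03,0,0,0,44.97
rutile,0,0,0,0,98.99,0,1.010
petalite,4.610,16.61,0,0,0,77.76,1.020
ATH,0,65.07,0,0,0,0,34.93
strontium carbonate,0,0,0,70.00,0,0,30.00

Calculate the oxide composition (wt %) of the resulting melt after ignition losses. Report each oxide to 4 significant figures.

Intermediates are displayed, with 4-significant-figure rounding, as written. The working math carries full precision all the way through. Each reported figure sees exactly one rounding — derived quantities are rebuilt using the weight values on 131.1 g of glass in full float precision (the six compositions, LOI, yield, net glass mass, the totals), as given in either problem or answer.
Oxide masses out of the charge:
  Li2O: 33.62·0.04610 = 1.550 g
  Al2O3: 49.99·0.003000 + 33.62·0.1661 + 16.45·0.6507 = 16.44 g
  CaO: 15.93·0.5503 = 8.766 g
  SrO: 31.20·0.7000 = 21.84 g
  TiO2: 6.673·0.9899 = 6.606 g
  SiO2: 49.99·0.9951 + 33.62·0.7776 = 75.89 g
LOI: 49.99·0.001900 + 15.93·0.4497 + 6.673·0.01010 + 33.62·0.01020 + 16.45·0.3493 + 31.20·0.3000 = 22.78 g
The glass mass, total less LOI, = 153.9 − 22.78 = 131.1 g (= Σ oxide masses)
wt % = 100 × oxide mass / glass mass

Glass mass = 131.1 g (batch 153.9 − LOI 22.78).
Composition: Li2O 1.182%, Al2O3 12.54%, CaO 6.687%, SrO 16.66%, TiO2 5.039%, SiO2 57.89%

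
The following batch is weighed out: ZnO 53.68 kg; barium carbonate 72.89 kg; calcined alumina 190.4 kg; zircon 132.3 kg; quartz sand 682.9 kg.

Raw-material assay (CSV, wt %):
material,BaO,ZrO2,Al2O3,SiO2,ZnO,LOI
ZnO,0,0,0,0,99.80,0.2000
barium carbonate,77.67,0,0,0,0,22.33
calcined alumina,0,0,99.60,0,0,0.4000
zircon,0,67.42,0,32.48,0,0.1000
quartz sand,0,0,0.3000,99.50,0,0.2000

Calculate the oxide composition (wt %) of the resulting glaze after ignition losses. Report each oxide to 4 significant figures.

Every computation keeps full float precision in every operation; values along the way are printed (rounded to 4 significant digits) between the steps — each reported result is rounded just once — derived quantities (glass mass, totals, the five compositions, yield, ignition loss) are carried from the weighed amounts for 1114 kg of glass in full float precision as they appear in the problem or answer text.
Oxide masses out of the charge:
  BaO: 72.89·0.7767 = 56.61 kg
  ZrO2: 132.3·0.6742 = 89.20 kg
  Al2O3: 190.4·0.9960 + 682.9·0.003000 = 191.7 kg
  SiO2: 132.3·0.3248 + 682.9·0.9950 = 722.5 kg
  ZnO: 53.68·0.9980 = 53.57 kg
LOI: 53.68·0.002000 + 72.89·0.2233 + 190.4·0.004000 + 132.3·0.001000 + 682.9·0.002000 = 18.64 kg
The glass mass, total less LOI, = 1132 − 18.64 = 1114 kg (= Σ oxide masses)
oxide / glass × 100 gives the wt %

Glass mass = 1114 kg (batch 1132 − LOI 18.64).
Composition: BaO 5.084%, ZrO2 8.010%, Al2O3 17.21%, SiO2 64.88%, ZnO 4.811%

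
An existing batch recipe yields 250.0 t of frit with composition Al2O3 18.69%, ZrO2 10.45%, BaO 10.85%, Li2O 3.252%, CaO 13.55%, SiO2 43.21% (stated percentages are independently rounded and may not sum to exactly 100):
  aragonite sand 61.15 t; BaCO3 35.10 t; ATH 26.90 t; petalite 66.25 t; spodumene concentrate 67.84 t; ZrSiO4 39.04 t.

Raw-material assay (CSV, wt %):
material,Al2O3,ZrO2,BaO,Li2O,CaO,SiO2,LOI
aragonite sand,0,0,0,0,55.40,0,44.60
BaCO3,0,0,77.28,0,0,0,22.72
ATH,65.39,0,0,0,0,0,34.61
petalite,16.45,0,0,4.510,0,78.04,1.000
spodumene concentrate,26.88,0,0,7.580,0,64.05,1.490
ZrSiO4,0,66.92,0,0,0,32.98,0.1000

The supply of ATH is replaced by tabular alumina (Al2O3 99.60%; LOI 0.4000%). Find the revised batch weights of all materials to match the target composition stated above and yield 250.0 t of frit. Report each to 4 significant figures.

Exact precision is carried at each step — the intermediate values are shown, with 4-significant-figure rounding, between the steps. Each reported result is rounded only once — all derived quantities, including net glass mass, LOI, the six compositions, totals, yield, are carried from the weighed amounts for 250.0 t of glass in full precision as given in the problem or answer text.
Per-oxide target masses for 250.0 t frit:
  Al2O3: 18.69% × 250.0 = 46.72 t
  ZrO2: 10.45% × 250.0 = 26.12 t
  BaO: 10.85% × 250.0 = 27.12 t
  Li2O: 3.252% × 250.0 = 8.130 t
  CaO: 13.55% × 250.0 = 33.88 t
  SiO2: 43.21% × 250.0 = 108.0 t
Checking each oxide sum from the weights as reported, per the basis as stated (sum by sum, the targets are met exact up to rounding of places):
  Al2O3: 17.66·0.9960 + 66.25·0.1645 + 67.84·0.2688 = 46.72 t (target 46.72 t)
  ZrO2: 39.04·0.6692 = 26.13 t (target 26.12 t)
  BaO: 35.10·0.7728 = 27.13 t (target 27.12 t)
  Li2O: 66.25·0.04510 + 67.84·0.07580 = 8.130 t (target 8.130 t)
  CaO: 61.15·0.5540 = 33.88 t (target 33.88 t)
  SiO2: 66.25·0.7804 + 67.84·0.6405 + 39.04·0.3298 = 108.0 t (target 108.0 t)
Consistency of the glass mass: the batch minus its LOI: 250.0 t (the targets, summed, come to 250.0 t; with the basis standing at 250.0 t — differing by rounding only).
Total batch = Σ batch = 287.0 t; Σ batch·LOI gives LOI loss = 37.03 t; glass ÷ batch gives a yield of 87.10%.

Revised batch per 250.0 t frit:
  aragonite sand: 61.15 t
  BaCO3: 35.10 t
  tabular alumina: 17.66 t
  petalite: 66.25 t
  spodumene concentrate: 67.84 t
  ZrSiO4: 39.04 t
Total batch = 287.0 t; LOI loss = 37.03 t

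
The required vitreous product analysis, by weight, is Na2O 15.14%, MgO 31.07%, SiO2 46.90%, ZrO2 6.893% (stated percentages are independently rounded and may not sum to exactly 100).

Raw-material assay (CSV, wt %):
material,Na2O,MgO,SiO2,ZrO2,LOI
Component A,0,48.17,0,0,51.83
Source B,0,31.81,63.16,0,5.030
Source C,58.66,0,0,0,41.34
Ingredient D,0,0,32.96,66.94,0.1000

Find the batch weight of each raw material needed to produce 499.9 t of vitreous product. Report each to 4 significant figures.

Working values are shown (rounded to four significant digits) on the page. All arithmetic runs at full precision at every stage; a single rounding produces each reported result. The derived quantities, which include four oxide percentages, yield, totals, ignition loss, net glass mass, are re-derived at full precision, as written in either problem or answer, from the batch weights per 499.9 t of glass.
Per-oxide target masses for 499.9 t vitreous product:
  Na2O: 15.14% × 499.9 = 75.68 t
  MgO: 31.07% × 499.9 = 155.3 t
  SiO2: 46.90% × 499.9 = 234.5 t
  ZrO2: 6.893% × 499.9 = 34.46 t
Mass-balance tally per oxide given the weights on record, for the quoted basis mass (oxide sums agree with the targets modulo rounding of the values):
  Na2O: 129.0·0.5866 = 75.67 t (target 75.68 t)
  MgO: 95.05·0.4817 + 344.3·0.3181 = 155.3 t (target 155.3 t)
  SiO2: 344.3·0.6316 + 51.48·0.3296 = 234.4 t (target 234.5 t)
  ZrO2: 51.48·0.6694 = 34.46 t (target 34.46 t)
Glass-mass closure: net batch after ignition = 499.9 t (targets for the oxides total 499.9 t; the stated basis being 499.9 t — differing by rounding only).
Adding the batch up: Σ batch = 619.8 t; LOI removed, Σ of batch·LOI: 120.0 t; yield, glass over the total, = 80.65%.

Batch per 499.9 t vitreous product:
  Component A: 95.05 t
  Source B: 344.3 t
  Source C: 129.0 t
  Ingredient D: 51.48 t
Total batch = 619.8 t; LOI loss = 120.0 t; yield = 80.65%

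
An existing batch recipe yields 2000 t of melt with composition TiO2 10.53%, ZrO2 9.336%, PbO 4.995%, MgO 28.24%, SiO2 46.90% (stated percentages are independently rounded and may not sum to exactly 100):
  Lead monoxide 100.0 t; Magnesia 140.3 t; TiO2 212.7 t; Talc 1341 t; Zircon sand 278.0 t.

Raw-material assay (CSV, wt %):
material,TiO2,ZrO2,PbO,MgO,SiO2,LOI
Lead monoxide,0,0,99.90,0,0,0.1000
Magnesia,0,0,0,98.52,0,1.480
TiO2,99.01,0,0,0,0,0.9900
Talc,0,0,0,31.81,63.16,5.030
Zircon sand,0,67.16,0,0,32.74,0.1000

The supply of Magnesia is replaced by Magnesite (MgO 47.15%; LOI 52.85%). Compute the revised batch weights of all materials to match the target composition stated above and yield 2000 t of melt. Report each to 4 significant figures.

Revised batch per 2000 t melt:
  Lead monoxide: 100.0 t
  Magnesite: 293.2 t
  TiO2: 212.7 t
  Talc: 1341 t
  Zircon sand: 278.0 t
Total batch = 2225 t; LOI loss = 224.9 t

Working values are printed rounded off to 4 significant digits in the printout — the whole derivation carries full precision through the solve. A single rounding finalizes each reported value. Derived quantities, which include five oxide percentages, yield, totals, LOI, net glass mass, are carried at full float precision, as they appear in the problem or answer text, starting from the weights per 2000 t of glass.
Oxide-by-oxide targets in 2000 t melt:
  TiO2: 10.53% × 2000 = 210.6 t
  ZrO2: 9.336% × 2000 = 186.7 t
  PbO: 4.995% × 2000 = 99.90 t
  MgO: 28.24% × 2000 = 564.8 t
  SiO2: 46.90% × 2000 = 938.0 t
A balance pass over the oxides, with the batch weights as given, per the basis as stated (oxide sums agree with the targets exact up to rounding of places):
  TiO2: 212.7·0.9901 = 210.6 t (target 210.6 t)
  ZrO2: 278.0·0.6716 = 186.7 t (target 186.7 t)
  PbO: 100.0·0.9990 = 99.90 t (target 99.90 t)
  MgO: 293.2·0.4715 + 1341·0.3181 = 564.8 t (target 564.8 t)
  SiO2: 1341·0.6316 + 278.0·0.3274 = 938.0 t (target 938.0 t)
The glass-mass cross-check: batch Σ − ignition loss = 2000 t (per-oxide target masses sum to 2000 t; stated basis 2000 t — gaps are rounding artifacts).
Batch total: Σ batch = 2225 t; ignition loss, Σ(batch × LOI) = 224.9 t; yield, glass over the total, = 89.89%.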